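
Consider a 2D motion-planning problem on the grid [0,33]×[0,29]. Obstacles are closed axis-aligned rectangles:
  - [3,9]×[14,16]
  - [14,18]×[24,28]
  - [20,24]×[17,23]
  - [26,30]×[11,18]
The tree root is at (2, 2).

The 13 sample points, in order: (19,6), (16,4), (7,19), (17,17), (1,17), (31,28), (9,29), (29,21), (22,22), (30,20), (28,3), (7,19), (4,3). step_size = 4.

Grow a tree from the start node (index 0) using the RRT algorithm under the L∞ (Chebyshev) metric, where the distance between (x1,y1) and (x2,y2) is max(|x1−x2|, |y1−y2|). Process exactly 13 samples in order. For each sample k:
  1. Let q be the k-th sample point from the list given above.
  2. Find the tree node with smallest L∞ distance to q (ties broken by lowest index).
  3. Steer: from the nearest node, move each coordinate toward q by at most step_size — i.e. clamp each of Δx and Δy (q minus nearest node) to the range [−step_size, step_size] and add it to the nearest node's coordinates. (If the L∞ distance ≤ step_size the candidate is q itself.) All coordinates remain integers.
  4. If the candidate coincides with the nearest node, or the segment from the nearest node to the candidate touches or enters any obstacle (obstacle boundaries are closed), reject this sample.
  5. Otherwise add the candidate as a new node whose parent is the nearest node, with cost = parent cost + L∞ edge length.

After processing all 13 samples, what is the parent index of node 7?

Parent of node 7: 5

1. q=(19,6) nearest=0 d=17 new=(6,6) → add node 1 parent=0 cost=4
2. q=(16,4) nearest=1 d=10 new=(10,4) → add node 2 parent=1 cost=8
3. q=(7,19) nearest=1 d=13 new=(7,10) → add node 3 parent=1 cost=8
4. q=(17,17) nearest=3 d=10 new=(11,14) → add node 4 parent=3 cost=12
5. q=(1,17) nearest=3 d=7 new=(3,14) → blocked by [3,9]×[14,16], reject
6. q=(31,28) nearest=4 d=20 new=(15,18) → add node 5 parent=4 cost=16
7. q=(9,29) nearest=5 d=11 new=(11,22) → add node 6 parent=5 cost=20
8. q=(29,21) nearest=5 d=14 new=(19,21) → add node 7 parent=5 cost=20
9. q=(22,22) nearest=7 d=3 new=(22,22) → blocked by [20,24]×[17,23], reject
10. q=(30,20) nearest=7 d=11 new=(23,20) → blocked by [20,24]×[17,23], reject
11. q=(28,3) nearest=5 d=15 new=(19,14) → add node 8 parent=5 cost=20
12. q=(7,19) nearest=6 d=4 new=(7,19) → add node 9 parent=6 cost=24
13. q=(4,3) nearest=0 d=2 new=(4,3) → add node 10 parent=0 cost=2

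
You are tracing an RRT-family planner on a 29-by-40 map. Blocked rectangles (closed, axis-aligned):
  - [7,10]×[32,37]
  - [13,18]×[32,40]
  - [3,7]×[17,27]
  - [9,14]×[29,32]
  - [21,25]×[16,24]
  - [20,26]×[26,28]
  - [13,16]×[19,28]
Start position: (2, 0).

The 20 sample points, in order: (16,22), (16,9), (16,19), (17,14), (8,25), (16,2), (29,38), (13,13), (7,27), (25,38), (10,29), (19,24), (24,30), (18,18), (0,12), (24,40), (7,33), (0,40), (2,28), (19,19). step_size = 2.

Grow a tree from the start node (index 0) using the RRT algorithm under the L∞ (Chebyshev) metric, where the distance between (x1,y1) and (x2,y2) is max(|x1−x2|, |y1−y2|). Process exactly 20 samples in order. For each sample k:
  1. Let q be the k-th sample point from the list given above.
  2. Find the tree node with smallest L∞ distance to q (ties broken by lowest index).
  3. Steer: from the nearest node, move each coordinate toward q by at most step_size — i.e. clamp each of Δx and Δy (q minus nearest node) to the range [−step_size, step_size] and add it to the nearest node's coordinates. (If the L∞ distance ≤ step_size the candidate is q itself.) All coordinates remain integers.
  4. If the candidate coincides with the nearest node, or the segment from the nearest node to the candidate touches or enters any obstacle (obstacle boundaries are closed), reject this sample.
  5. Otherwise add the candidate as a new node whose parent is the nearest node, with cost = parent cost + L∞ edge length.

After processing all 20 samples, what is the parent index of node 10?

Parent of node 10: 9

1. q=(16,22) nearest=0 d=22 new=(4,2) → add node 1 parent=0 cost=2
2. q=(16,9) nearest=1 d=12 new=(6,4) → add node 2 parent=1 cost=4
3. q=(16,19) nearest=2 d=15 new=(8,6) → add node 3 parent=2 cost=6
4. q=(17,14) nearest=3 d=9 new=(10,8) → add node 4 parent=3 cost=8
5. q=(8,25) nearest=4 d=17 new=(8,10) → add node 5 parent=4 cost=10
6. q=(16,2) nearest=4 d=6 new=(12,6) → add node 6 parent=4 cost=10
7. q=(29,38) nearest=5 d=28 new=(10,12) → add node 7 parent=5 cost=12
8. q=(13,13) nearest=7 d=3 new=(12,13) → add node 8 parent=7 cost=14
9. q=(7,27) nearest=8 d=14 new=(10,15) → add node 9 parent=8 cost=16
10. q=(25,38) nearest=9 d=23 new=(12,17) → add node 10 parent=9 cost=18
11. q=(10,29) nearest=10 d=12 new=(10,19) → add node 11 parent=10 cost=20
12. q=(19,24) nearest=10 d=7 new=(14,19) → blocked by [13,16]×[19,28], reject
13. q=(24,30) nearest=10 d=13 new=(14,19) → blocked by [13,16]×[19,28], reject
14. q=(18,18) nearest=8 d=6 new=(14,15) → add node 12 parent=8 cost=16
15. q=(0,12) nearest=2 d=8 new=(4,6) → add node 13 parent=2 cost=6
16. q=(24,40) nearest=11 d=21 new=(12,21) → add node 14 parent=11 cost=22
17. q=(7,33) nearest=14 d=12 new=(10,23) → add node 15 parent=14 cost=24
18. q=(0,40) nearest=15 d=17 new=(8,25) → add node 16 parent=15 cost=26
19. q=(2,28) nearest=16 d=6 new=(6,27) → blocked by [3,7]×[17,27], reject
20. q=(19,19) nearest=12 d=5 new=(16,17) → add node 17 parent=12 cost=18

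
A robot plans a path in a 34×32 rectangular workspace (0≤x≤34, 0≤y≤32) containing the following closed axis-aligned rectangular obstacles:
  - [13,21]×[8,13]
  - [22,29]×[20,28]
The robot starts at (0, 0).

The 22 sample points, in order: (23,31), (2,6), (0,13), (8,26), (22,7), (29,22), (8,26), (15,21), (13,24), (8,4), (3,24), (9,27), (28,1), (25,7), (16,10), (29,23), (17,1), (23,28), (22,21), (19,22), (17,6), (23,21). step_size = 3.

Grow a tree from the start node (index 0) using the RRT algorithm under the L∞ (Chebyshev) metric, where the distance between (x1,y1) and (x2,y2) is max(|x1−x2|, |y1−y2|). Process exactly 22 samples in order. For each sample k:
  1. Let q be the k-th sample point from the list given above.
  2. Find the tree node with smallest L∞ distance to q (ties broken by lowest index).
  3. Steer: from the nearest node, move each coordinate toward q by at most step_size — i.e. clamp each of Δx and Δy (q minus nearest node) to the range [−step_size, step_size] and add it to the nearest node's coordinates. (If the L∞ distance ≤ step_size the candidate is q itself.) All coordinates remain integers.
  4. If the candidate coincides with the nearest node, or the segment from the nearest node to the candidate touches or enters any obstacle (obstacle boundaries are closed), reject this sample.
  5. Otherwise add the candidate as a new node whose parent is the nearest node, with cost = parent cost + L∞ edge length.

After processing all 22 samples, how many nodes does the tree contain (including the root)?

1. q=(23,31) nearest=0 d=31 new=(3,3) → add node 1 parent=0 cost=3
2. q=(2,6) nearest=1 d=3 new=(2,6) → add node 2 parent=1 cost=6
3. q=(0,13) nearest=2 d=7 new=(0,9) → add node 3 parent=2 cost=9
4. q=(8,26) nearest=3 d=17 new=(3,12) → add node 4 parent=3 cost=12
5. q=(22,7) nearest=1 d=19 new=(6,6) → add node 5 parent=1 cost=6
6. q=(29,22) nearest=5 d=23 new=(9,9) → add node 6 parent=5 cost=9
7. q=(8,26) nearest=4 d=14 new=(6,15) → add node 7 parent=4 cost=15
8. q=(15,21) nearest=7 d=9 new=(9,18) → add node 8 parent=7 cost=18
9. q=(13,24) nearest=8 d=6 new=(12,21) → add node 9 parent=8 cost=21
10. q=(8,4) nearest=5 d=2 new=(8,4) → add node 10 parent=5 cost=8
11. q=(3,24) nearest=8 d=6 new=(6,21) → add node 11 parent=8 cost=21
12. q=(9,27) nearest=9 d=6 new=(9,24) → add node 12 parent=9 cost=24
13. q=(28,1) nearest=6 d=19 new=(12,6) → add node 13 parent=6 cost=12
14. q=(25,7) nearest=13 d=13 new=(15,7) → add node 14 parent=13 cost=15
15. q=(16,10) nearest=14 d=3 new=(16,10) → blocked by [13,21]×[8,13], reject
16. q=(29,23) nearest=14 d=16 new=(18,10) → blocked by [13,21]×[8,13], reject
17. q=(17,1) nearest=13 d=5 new=(15,3) → add node 15 parent=13 cost=15
18. q=(23,28) nearest=9 d=11 new=(15,24) → add node 16 parent=9 cost=24
19. q=(22,21) nearest=16 d=7 new=(18,21) → add node 17 parent=16 cost=27
20. q=(19,22) nearest=17 d=1 new=(19,22) → add node 18 parent=17 cost=28
21. q=(17,6) nearest=14 d=2 new=(17,6) → add node 19 parent=14 cost=17
22. q=(23,21) nearest=18 d=4 new=(22,21) → blocked by [22,29]×[20,28], reject

Node count: 20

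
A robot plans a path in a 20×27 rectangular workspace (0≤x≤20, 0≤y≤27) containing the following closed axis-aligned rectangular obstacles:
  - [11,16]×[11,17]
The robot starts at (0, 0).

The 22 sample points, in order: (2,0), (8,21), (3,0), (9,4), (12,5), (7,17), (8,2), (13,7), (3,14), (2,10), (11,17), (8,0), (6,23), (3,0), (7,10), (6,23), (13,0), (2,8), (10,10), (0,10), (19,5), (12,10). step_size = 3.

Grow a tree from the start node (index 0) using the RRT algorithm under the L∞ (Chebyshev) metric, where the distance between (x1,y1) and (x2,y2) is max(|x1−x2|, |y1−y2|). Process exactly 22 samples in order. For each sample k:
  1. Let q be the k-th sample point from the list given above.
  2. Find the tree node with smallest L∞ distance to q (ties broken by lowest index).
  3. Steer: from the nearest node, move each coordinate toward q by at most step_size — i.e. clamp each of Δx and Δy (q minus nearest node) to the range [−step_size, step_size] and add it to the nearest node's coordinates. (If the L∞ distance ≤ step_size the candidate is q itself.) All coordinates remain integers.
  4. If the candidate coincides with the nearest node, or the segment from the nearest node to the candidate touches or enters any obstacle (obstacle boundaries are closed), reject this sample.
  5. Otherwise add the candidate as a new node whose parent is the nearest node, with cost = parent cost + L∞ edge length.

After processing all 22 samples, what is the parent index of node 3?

1. q=(2,0) nearest=0 d=2 new=(2,0) → add node 1 parent=0 cost=2
2. q=(8,21) nearest=0 d=21 new=(3,3) → add node 2 parent=0 cost=3
3. q=(3,0) nearest=1 d=1 new=(3,0) → add node 3 parent=1 cost=3
4. q=(9,4) nearest=2 d=6 new=(6,4) → add node 4 parent=2 cost=6
5. q=(12,5) nearest=4 d=6 new=(9,5) → add node 5 parent=4 cost=9
6. q=(7,17) nearest=5 d=12 new=(7,8) → add node 6 parent=5 cost=12
7. q=(8,2) nearest=4 d=2 new=(8,2) → add node 7 parent=4 cost=8
8. q=(13,7) nearest=5 d=4 new=(12,7) → add node 8 parent=5 cost=12
9. q=(3,14) nearest=6 d=6 new=(4,11) → add node 9 parent=6 cost=15
10. q=(2,10) nearest=9 d=2 new=(2,10) → add node 10 parent=9 cost=17
11. q=(11,17) nearest=9 d=7 new=(7,14) → add node 11 parent=9 cost=18
12. q=(8,0) nearest=7 d=2 new=(8,0) → add node 12 parent=7 cost=10
13. q=(6,23) nearest=11 d=9 new=(6,17) → add node 13 parent=11 cost=21
14. q=(3,0) nearest=3 d=0 → coincident, reject
15. q=(7,10) nearest=6 d=2 new=(7,10) → add node 14 parent=6 cost=14
16. q=(6,23) nearest=13 d=6 new=(6,20) → add node 15 parent=13 cost=24
17. q=(13,0) nearest=5 d=5 new=(12,2) → add node 16 parent=5 cost=12
18. q=(2,8) nearest=10 d=2 new=(2,8) → add node 17 parent=10 cost=19
19. q=(10,10) nearest=6 d=3 new=(10,10) → add node 18 parent=6 cost=15
20. q=(0,10) nearest=10 d=2 new=(0,10) → add node 19 parent=10 cost=19
21. q=(19,5) nearest=8 d=7 new=(15,5) → add node 20 parent=8 cost=15
22. q=(12,10) nearest=18 d=2 new=(12,10) → add node 21 parent=18 cost=17

Parent of node 3: 1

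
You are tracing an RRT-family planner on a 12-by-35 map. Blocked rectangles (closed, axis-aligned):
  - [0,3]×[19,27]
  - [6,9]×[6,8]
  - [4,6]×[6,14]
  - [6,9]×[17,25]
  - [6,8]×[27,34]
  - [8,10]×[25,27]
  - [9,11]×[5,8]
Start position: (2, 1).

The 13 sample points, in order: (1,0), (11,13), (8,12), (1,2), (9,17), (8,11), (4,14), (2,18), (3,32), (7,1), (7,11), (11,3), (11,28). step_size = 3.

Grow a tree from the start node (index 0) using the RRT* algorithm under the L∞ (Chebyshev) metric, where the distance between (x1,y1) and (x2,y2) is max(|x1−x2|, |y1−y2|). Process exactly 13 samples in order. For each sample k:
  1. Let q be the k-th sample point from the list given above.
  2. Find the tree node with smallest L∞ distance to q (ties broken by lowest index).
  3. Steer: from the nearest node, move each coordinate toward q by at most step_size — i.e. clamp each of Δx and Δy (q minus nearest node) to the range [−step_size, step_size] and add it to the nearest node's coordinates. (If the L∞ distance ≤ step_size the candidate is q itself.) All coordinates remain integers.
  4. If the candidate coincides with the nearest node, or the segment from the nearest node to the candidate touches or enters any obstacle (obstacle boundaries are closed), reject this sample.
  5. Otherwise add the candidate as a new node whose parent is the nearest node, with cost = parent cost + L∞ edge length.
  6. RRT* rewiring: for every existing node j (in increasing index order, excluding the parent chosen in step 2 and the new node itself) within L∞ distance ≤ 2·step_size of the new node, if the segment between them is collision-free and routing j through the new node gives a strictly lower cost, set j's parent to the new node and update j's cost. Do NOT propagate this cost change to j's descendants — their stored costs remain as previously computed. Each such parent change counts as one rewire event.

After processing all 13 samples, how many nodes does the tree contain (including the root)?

Node count: 8

1. q=(1,0) nearest=0 d=1 new=(1,0) → add node 1 parent=0 cost=1
2. q=(11,13) nearest=0 d=12 new=(5,4) → add node 2 parent=0 cost=3
3. q=(8,12) nearest=2 d=8 new=(8,7) → blocked by [6,9]×[6,8], reject
4. q=(1,2) nearest=0 d=1 new=(1,2) → add node 3 parent=0 cost=1
5. q=(9,17) nearest=2 d=13 new=(8,7) → blocked by [6,9]×[6,8], reject
6. q=(8,11) nearest=2 d=7 new=(8,7) → blocked by [6,9]×[6,8], reject
7. q=(4,14) nearest=2 d=10 new=(4,7) → blocked by [4,6]×[6,14], reject
8. q=(2,18) nearest=2 d=14 new=(2,7) → add node 4 parent=2 cost=6
9. q=(3,32) nearest=4 d=25 new=(3,10) → add node 5 parent=4 cost=9
10. q=(7,1) nearest=2 d=3 new=(7,1) → add node 6 parent=2 cost=6
11. q=(7,11) nearest=5 d=4 new=(6,11) → blocked by [4,6]×[6,14], reject
12. q=(11,3) nearest=6 d=4 new=(10,3) → add node 7 parent=6 cost=9
13. q=(11,28) nearest=5 d=18 new=(6,13) → blocked by [4,6]×[6,14], reject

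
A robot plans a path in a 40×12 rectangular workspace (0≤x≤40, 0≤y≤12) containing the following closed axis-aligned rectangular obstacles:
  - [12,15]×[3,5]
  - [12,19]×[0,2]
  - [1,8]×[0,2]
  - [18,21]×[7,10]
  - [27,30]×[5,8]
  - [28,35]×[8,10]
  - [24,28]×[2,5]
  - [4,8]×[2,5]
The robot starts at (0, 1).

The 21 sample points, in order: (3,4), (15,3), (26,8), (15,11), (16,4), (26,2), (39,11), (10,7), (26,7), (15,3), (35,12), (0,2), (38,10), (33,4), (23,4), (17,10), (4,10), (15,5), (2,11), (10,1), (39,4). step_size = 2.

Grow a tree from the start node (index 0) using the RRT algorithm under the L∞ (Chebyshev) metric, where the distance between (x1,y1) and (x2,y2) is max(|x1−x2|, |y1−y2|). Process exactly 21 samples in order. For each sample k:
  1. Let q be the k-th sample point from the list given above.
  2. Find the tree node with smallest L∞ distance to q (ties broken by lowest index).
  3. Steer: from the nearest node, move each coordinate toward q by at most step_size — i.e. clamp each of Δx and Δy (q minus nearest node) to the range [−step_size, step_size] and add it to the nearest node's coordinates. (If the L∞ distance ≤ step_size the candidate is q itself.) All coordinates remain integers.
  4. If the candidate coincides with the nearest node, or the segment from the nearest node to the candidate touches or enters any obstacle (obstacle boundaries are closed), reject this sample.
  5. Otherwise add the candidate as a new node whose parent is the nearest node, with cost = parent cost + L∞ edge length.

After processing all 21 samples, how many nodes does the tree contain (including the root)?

Node count: 4

1. q=(3,4) nearest=0 d=3 new=(2,3) → blocked by [1,8]×[0,2], reject
2. q=(15,3) nearest=0 d=15 new=(2,3) → blocked by [1,8]×[0,2], reject
3. q=(26,8) nearest=0 d=26 new=(2,3) → blocked by [1,8]×[0,2], reject
4. q=(15,11) nearest=0 d=15 new=(2,3) → blocked by [1,8]×[0,2], reject
5. q=(16,4) nearest=0 d=16 new=(2,3) → blocked by [1,8]×[0,2], reject
6. q=(26,2) nearest=0 d=26 new=(2,2) → blocked by [1,8]×[0,2], reject
7. q=(39,11) nearest=0 d=39 new=(2,3) → blocked by [1,8]×[0,2], reject
8. q=(10,7) nearest=0 d=10 new=(2,3) → blocked by [1,8]×[0,2], reject
9. q=(26,7) nearest=0 d=26 new=(2,3) → blocked by [1,8]×[0,2], reject
10. q=(15,3) nearest=0 d=15 new=(2,3) → blocked by [1,8]×[0,2], reject
11. q=(35,12) nearest=0 d=35 new=(2,3) → blocked by [1,8]×[0,2], reject
12. q=(0,2) nearest=0 d=1 new=(0,2) → add node 1 parent=0 cost=1
13. q=(38,10) nearest=0 d=38 new=(2,3) → blocked by [1,8]×[0,2], reject
14. q=(33,4) nearest=0 d=33 new=(2,3) → blocked by [1,8]×[0,2], reject
15. q=(23,4) nearest=0 d=23 new=(2,3) → blocked by [1,8]×[0,2], reject
16. q=(17,10) nearest=0 d=17 new=(2,3) → blocked by [1,8]×[0,2], reject
17. q=(4,10) nearest=1 d=8 new=(2,4) → add node 2 parent=1 cost=3
18. q=(15,5) nearest=2 d=13 new=(4,5) → blocked by [4,8]×[2,5], reject
19. q=(2,11) nearest=2 d=7 new=(2,6) → add node 3 parent=2 cost=5
20. q=(10,1) nearest=2 d=8 new=(4,2) → blocked by [1,8]×[0,2], reject
21. q=(39,4) nearest=2 d=37 new=(4,4) → blocked by [4,8]×[2,5], reject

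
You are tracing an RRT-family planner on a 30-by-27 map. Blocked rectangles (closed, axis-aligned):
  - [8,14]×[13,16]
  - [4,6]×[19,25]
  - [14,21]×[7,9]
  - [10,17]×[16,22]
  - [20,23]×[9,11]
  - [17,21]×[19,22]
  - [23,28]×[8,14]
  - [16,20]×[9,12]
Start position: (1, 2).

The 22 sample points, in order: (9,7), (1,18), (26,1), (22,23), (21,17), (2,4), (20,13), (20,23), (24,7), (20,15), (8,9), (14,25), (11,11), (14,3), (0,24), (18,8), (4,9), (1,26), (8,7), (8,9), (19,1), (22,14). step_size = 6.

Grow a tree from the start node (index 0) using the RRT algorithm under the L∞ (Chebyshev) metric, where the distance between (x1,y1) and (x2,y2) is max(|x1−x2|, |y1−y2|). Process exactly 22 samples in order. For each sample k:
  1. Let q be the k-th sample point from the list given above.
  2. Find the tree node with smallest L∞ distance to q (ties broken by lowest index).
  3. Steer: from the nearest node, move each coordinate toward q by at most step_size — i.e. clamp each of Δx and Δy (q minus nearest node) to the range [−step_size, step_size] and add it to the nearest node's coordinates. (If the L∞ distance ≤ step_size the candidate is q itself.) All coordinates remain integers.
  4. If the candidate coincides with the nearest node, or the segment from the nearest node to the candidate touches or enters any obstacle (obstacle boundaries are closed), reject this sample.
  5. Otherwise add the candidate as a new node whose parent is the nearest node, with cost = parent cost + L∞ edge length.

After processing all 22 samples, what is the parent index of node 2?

1. q=(9,7) nearest=0 d=8 new=(7,7) → add node 1 parent=0 cost=6
2. q=(1,18) nearest=1 d=11 new=(1,13) → add node 2 parent=1 cost=12
3. q=(26,1) nearest=1 d=19 new=(13,1) → add node 3 parent=1 cost=12
4. q=(22,23) nearest=1 d=16 new=(13,13) → blocked by [8,14]×[13,16], reject
5. q=(21,17) nearest=1 d=14 new=(13,13) → blocked by [8,14]×[13,16], reject
6. q=(2,4) nearest=0 d=2 new=(2,4) → add node 4 parent=0 cost=2
7. q=(20,13) nearest=3 d=12 new=(19,7) → blocked by [14,21]×[7,9], reject
8. q=(20,23) nearest=1 d=16 new=(13,13) → blocked by [8,14]×[13,16], reject
9. q=(24,7) nearest=3 d=11 new=(19,7) → blocked by [14,21]×[7,9], reject
10. q=(20,15) nearest=1 d=13 new=(13,13) → blocked by [8,14]×[13,16], reject
11. q=(8,9) nearest=1 d=2 new=(8,9) → add node 5 parent=1 cost=8
12. q=(14,25) nearest=2 d=13 new=(7,19) → add node 6 parent=2 cost=18
13. q=(11,11) nearest=5 d=3 new=(11,11) → add node 7 parent=5 cost=11
14. q=(14,3) nearest=3 d=2 new=(14,3) → add node 8 parent=3 cost=14
15. q=(0,24) nearest=6 d=7 new=(1,24) → blocked by [4,6]×[19,25], reject
16. q=(18,8) nearest=8 d=5 new=(18,8) → blocked by [14,21]×[7,9], reject
17. q=(4,9) nearest=1 d=3 new=(4,9) → add node 9 parent=1 cost=9
18. q=(1,26) nearest=6 d=7 new=(1,25) → blocked by [4,6]×[19,25], reject
19. q=(8,7) nearest=1 d=1 new=(8,7) → add node 10 parent=1 cost=7
20. q=(8,9) nearest=5 d=0 → coincident, reject
21. q=(19,1) nearest=8 d=5 new=(19,1) → add node 11 parent=8 cost=19
22. q=(22,14) nearest=7 d=11 new=(17,14) → add node 12 parent=7 cost=17

Parent of node 2: 1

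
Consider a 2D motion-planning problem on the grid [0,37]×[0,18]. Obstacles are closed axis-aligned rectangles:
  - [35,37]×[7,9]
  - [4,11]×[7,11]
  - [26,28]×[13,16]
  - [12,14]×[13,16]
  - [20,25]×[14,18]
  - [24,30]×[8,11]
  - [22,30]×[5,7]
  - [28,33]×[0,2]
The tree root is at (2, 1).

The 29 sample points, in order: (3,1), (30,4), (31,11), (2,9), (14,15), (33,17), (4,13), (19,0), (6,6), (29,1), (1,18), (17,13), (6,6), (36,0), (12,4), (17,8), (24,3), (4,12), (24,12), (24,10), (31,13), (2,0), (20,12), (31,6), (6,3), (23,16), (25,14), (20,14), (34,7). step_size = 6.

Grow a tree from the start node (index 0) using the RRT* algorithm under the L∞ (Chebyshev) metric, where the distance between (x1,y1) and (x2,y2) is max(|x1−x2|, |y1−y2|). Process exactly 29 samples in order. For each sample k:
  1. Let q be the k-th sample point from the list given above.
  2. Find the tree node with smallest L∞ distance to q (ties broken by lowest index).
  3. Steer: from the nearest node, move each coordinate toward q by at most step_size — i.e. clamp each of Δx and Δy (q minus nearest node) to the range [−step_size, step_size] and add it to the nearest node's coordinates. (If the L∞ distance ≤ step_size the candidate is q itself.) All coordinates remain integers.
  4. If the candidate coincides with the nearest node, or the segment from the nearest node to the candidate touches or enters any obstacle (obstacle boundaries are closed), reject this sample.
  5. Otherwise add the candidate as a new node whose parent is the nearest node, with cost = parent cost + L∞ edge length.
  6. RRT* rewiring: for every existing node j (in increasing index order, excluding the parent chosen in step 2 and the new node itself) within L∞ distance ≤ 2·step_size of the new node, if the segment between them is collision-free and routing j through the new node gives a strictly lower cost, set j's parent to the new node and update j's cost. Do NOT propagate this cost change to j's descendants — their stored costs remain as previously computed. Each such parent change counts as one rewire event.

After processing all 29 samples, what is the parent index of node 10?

Parent of node 10: 3

1. q=(3,1) nearest=0 d=1 new=(3,1) → add node 1 parent=0 cost=1
2. q=(30,4) nearest=1 d=27 new=(9,4) → add node 2 parent=1 cost=7
3. q=(31,11) nearest=2 d=22 new=(15,10) → add node 3 parent=2 cost=13
4. q=(2,9) nearest=2 d=7 new=(3,9) → blocked by [4,11]×[7,11], reject
5. q=(14,15) nearest=3 d=5 new=(14,15) → blocked by [12,14]×[13,16], reject
6. q=(33,17) nearest=3 d=18 new=(21,16) → blocked by [20,25]×[14,18], reject
7. q=(4,13) nearest=2 d=9 new=(4,10) → blocked by [4,11]×[7,11], reject
8. q=(19,0) nearest=2 d=10 new=(15,0) → add node 4 parent=2 cost=13
9. q=(6,6) nearest=2 d=3 new=(6,6) → add node 5 parent=2 cost=10
10. q=(29,1) nearest=3 d=14 new=(21,4) → add node 6 parent=3 cost=19
11. q=(1,18) nearest=5 d=12 new=(1,12) → blocked by [4,11]×[7,11], reject
12. q=(17,13) nearest=3 d=3 new=(17,13) → add node 7 parent=3 cost=16
13. q=(6,6) nearest=5 d=0 → coincident, reject
14. q=(36,0) nearest=6 d=15 new=(27,0) → add node 8 parent=6 cost=25
15. q=(12,4) nearest=2 d=3 new=(12,4) → add node 9 parent=2 cost=10
16. q=(17,8) nearest=3 d=2 new=(17,8) → add node 10 parent=3 cost=15
17. q=(24,3) nearest=6 d=3 new=(24,3) → add node 11 parent=6 cost=22
18. q=(4,12) nearest=5 d=6 new=(4,12) → blocked by [4,11]×[7,11], reject
19. q=(24,12) nearest=7 d=7 new=(23,12) → add node 12 parent=7 cost=22
20. q=(24,10) nearest=12 d=2 new=(24,10) → blocked by [24,30]×[8,11], reject
21. q=(31,13) nearest=12 d=8 new=(29,13) → add node 13 parent=12 cost=28
22. q=(2,0) nearest=0 d=1 new=(2,0) → add node 14 parent=0 cost=1; rewire 5→14 (7<10)
23. q=(20,12) nearest=7 d=3 new=(20,12) → add node 15 parent=7 cost=19
24. q=(31,6) nearest=8 d=6 new=(31,6) → blocked by [28,33]×[0,2], reject
25. q=(6,3) nearest=1 d=3 new=(6,3) → add node 16 parent=1 cost=4
26. q=(23,16) nearest=12 d=4 new=(23,16) → blocked by [20,25]×[14,18], reject
27. q=(25,14) nearest=12 d=2 new=(25,14) → blocked by [20,25]×[14,18], reject
28. q=(20,14) nearest=15 d=2 new=(20,14) → blocked by [20,25]×[14,18], reject
29. q=(34,7) nearest=13 d=6 new=(34,7) → add node 17 parent=13 cost=34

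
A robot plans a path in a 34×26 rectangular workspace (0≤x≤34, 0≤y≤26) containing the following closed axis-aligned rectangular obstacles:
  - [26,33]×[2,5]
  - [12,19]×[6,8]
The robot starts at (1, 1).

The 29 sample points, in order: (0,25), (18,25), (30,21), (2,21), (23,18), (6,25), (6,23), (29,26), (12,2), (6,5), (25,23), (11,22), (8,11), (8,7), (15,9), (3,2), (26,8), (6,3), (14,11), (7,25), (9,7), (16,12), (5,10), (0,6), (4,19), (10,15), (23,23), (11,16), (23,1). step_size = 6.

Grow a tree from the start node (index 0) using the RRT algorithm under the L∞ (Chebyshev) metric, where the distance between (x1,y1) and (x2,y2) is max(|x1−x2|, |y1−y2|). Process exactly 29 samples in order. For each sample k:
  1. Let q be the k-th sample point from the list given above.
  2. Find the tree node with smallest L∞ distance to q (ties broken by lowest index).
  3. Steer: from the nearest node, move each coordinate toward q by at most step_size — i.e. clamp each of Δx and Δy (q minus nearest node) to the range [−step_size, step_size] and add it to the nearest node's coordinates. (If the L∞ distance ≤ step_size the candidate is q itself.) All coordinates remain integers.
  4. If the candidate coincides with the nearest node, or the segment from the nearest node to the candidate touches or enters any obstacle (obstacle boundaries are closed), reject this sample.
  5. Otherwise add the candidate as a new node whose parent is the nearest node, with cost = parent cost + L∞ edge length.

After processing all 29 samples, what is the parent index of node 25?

Parent of node 25: 4

1. q=(0,25) nearest=0 d=24 new=(0,7) → add node 1 parent=0 cost=6
2. q=(18,25) nearest=1 d=18 new=(6,13) → add node 2 parent=1 cost=12
3. q=(30,21) nearest=2 d=24 new=(12,19) → add node 3 parent=2 cost=18
4. q=(2,21) nearest=2 d=8 new=(2,19) → add node 4 parent=2 cost=18
5. q=(23,18) nearest=3 d=11 new=(18,18) → add node 5 parent=3 cost=24
6. q=(6,25) nearest=3 d=6 new=(6,25) → add node 6 parent=3 cost=24
7. q=(6,23) nearest=6 d=2 new=(6,23) → add node 7 parent=6 cost=26
8. q=(29,26) nearest=5 d=11 new=(24,24) → add node 8 parent=5 cost=30
9. q=(12,2) nearest=0 d=11 new=(7,2) → add node 9 parent=0 cost=6
10. q=(6,5) nearest=9 d=3 new=(6,5) → add node 10 parent=9 cost=9
11. q=(25,23) nearest=8 d=1 new=(25,23) → add node 11 parent=8 cost=31
12. q=(11,22) nearest=3 d=3 new=(11,22) → add node 12 parent=3 cost=21
13. q=(8,11) nearest=2 d=2 new=(8,11) → add node 13 parent=2 cost=14
14. q=(8,7) nearest=10 d=2 new=(8,7) → add node 14 parent=10 cost=11
15. q=(15,9) nearest=13 d=7 new=(14,9) → add node 15 parent=13 cost=20
16. q=(3,2) nearest=0 d=2 new=(3,2) → add node 16 parent=0 cost=2
17. q=(26,8) nearest=5 d=10 new=(24,12) → add node 17 parent=5 cost=30
18. q=(6,3) nearest=9 d=1 new=(6,3) → add node 18 parent=9 cost=7
19. q=(14,11) nearest=15 d=2 new=(14,11) → add node 19 parent=15 cost=22
20. q=(7,25) nearest=6 d=1 new=(7,25) → add node 20 parent=6 cost=25
21. q=(9,7) nearest=14 d=1 new=(9,7) → add node 21 parent=14 cost=12
22. q=(16,12) nearest=19 d=2 new=(16,12) → add node 22 parent=19 cost=24
23. q=(5,10) nearest=2 d=3 new=(5,10) → add node 23 parent=2 cost=15
24. q=(0,6) nearest=1 d=1 new=(0,6) → add node 24 parent=1 cost=7
25. q=(4,19) nearest=4 d=2 new=(4,19) → add node 25 parent=4 cost=20
26. q=(10,15) nearest=2 d=4 new=(10,15) → add node 26 parent=2 cost=16
27. q=(23,23) nearest=8 d=1 new=(23,23) → add node 27 parent=8 cost=31
28. q=(11,16) nearest=26 d=1 new=(11,16) → add node 28 parent=26 cost=17
29. q=(23,1) nearest=15 d=9 new=(20,3) → blocked by [12,19]×[6,8], reject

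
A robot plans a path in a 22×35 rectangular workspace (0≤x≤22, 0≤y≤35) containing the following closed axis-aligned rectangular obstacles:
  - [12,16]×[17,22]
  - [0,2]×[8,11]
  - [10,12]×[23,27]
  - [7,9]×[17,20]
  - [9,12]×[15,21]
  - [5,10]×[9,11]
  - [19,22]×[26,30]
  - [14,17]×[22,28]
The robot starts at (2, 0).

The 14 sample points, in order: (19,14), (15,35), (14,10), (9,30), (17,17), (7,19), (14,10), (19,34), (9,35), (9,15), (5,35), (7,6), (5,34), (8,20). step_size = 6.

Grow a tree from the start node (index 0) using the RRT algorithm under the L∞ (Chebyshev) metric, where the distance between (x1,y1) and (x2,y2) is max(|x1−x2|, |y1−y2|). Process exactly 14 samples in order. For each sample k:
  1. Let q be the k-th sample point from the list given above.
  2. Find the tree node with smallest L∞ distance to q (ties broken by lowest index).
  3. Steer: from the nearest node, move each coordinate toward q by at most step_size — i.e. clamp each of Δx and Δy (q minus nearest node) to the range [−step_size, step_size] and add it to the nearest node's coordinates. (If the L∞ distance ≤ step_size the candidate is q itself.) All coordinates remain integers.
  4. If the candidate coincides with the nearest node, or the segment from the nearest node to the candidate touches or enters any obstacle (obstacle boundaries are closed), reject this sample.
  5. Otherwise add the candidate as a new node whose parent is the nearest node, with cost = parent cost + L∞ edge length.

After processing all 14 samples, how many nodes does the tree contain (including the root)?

1. q=(19,14) nearest=0 d=17 new=(8,6) → add node 1 parent=0 cost=6
2. q=(15,35) nearest=1 d=29 new=(14,12) → add node 2 parent=1 cost=12
3. q=(14,10) nearest=2 d=2 new=(14,10) → add node 3 parent=2 cost=14
4. q=(9,30) nearest=2 d=18 new=(9,18) → blocked by [7,9]×[17,20], reject
5. q=(17,17) nearest=2 d=5 new=(17,17) → add node 4 parent=2 cost=17
6. q=(7,19) nearest=2 d=7 new=(8,18) → blocked by [7,9]×[17,20], reject
7. q=(14,10) nearest=3 d=0 → coincident, reject
8. q=(19,34) nearest=4 d=17 new=(19,23) → add node 5 parent=4 cost=23
9. q=(9,35) nearest=5 d=12 new=(13,29) → blocked by [14,17]×[22,28], reject
10. q=(9,15) nearest=2 d=5 new=(9,15) → blocked by [9,12]×[15,21], reject
11. q=(5,35) nearest=5 d=14 new=(13,29) → blocked by [14,17]×[22,28], reject
12. q=(7,6) nearest=1 d=1 new=(7,6) → add node 6 parent=1 cost=7
13. q=(5,34) nearest=5 d=14 new=(13,29) → blocked by [14,17]×[22,28], reject
14. q=(8,20) nearest=2 d=8 new=(8,18) → blocked by [7,9]×[17,20], reject

Node count: 7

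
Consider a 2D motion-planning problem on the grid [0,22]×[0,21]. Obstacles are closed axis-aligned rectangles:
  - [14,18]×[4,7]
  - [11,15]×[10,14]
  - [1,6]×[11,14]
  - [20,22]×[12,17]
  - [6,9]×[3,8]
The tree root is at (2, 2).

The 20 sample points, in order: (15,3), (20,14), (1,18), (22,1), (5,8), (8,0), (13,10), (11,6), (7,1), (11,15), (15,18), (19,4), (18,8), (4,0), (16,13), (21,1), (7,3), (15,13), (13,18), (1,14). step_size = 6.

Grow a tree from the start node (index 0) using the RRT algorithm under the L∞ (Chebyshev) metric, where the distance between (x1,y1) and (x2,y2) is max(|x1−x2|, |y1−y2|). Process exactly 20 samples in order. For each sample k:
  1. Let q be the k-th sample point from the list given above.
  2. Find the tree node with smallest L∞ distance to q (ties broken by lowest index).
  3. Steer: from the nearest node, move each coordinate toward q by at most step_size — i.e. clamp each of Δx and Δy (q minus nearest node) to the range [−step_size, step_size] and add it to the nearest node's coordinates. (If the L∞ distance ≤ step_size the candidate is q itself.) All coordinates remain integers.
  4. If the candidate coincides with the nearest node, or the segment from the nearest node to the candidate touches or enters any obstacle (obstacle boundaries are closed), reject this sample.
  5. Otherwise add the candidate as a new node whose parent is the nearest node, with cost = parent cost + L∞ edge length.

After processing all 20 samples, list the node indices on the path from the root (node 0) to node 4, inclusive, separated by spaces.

1. q=(15,3) nearest=0 d=13 new=(8,3) → blocked by [6,9]×[3,8], reject
2. q=(20,14) nearest=0 d=18 new=(8,8) → blocked by [6,9]×[3,8], reject
3. q=(1,18) nearest=0 d=16 new=(1,8) → add node 1 parent=0 cost=6
4. q=(22,1) nearest=0 d=20 new=(8,1) → add node 2 parent=0 cost=6
5. q=(5,8) nearest=1 d=4 new=(5,8) → add node 3 parent=1 cost=10
6. q=(8,0) nearest=2 d=1 new=(8,0) → add node 4 parent=2 cost=7
7. q=(13,10) nearest=3 d=8 new=(11,10) → blocked by [11,15]×[10,14], reject
8. q=(11,6) nearest=2 d=5 new=(11,6) → add node 5 parent=2 cost=11
9. q=(7,1) nearest=2 d=1 new=(7,1) → add node 6 parent=2 cost=7
10. q=(11,15) nearest=3 d=7 new=(11,14) → blocked by [11,15]×[10,14], reject
11. q=(15,18) nearest=3 d=10 new=(11,14) → blocked by [11,15]×[10,14], reject
12. q=(19,4) nearest=5 d=8 new=(17,4) → blocked by [14,18]×[4,7], reject
13. q=(18,8) nearest=5 d=7 new=(17,8) → blocked by [14,18]×[4,7], reject
14. q=(4,0) nearest=0 d=2 new=(4,0) → add node 7 parent=0 cost=2
15. q=(16,13) nearest=5 d=7 new=(16,12) → blocked by [11,15]×[10,14], reject
16. q=(21,1) nearest=5 d=10 new=(17,1) → add node 8 parent=5 cost=17
17. q=(7,3) nearest=2 d=2 new=(7,3) → blocked by [6,9]×[3,8], reject
18. q=(15,13) nearest=5 d=7 new=(15,12) → blocked by [11,15]×[10,14], reject
19. q=(13,18) nearest=3 d=10 new=(11,14) → blocked by [11,15]×[10,14], reject
20. q=(1,14) nearest=1 d=6 new=(1,14) → blocked by [1,6]×[11,14], reject

Path: 0 2 4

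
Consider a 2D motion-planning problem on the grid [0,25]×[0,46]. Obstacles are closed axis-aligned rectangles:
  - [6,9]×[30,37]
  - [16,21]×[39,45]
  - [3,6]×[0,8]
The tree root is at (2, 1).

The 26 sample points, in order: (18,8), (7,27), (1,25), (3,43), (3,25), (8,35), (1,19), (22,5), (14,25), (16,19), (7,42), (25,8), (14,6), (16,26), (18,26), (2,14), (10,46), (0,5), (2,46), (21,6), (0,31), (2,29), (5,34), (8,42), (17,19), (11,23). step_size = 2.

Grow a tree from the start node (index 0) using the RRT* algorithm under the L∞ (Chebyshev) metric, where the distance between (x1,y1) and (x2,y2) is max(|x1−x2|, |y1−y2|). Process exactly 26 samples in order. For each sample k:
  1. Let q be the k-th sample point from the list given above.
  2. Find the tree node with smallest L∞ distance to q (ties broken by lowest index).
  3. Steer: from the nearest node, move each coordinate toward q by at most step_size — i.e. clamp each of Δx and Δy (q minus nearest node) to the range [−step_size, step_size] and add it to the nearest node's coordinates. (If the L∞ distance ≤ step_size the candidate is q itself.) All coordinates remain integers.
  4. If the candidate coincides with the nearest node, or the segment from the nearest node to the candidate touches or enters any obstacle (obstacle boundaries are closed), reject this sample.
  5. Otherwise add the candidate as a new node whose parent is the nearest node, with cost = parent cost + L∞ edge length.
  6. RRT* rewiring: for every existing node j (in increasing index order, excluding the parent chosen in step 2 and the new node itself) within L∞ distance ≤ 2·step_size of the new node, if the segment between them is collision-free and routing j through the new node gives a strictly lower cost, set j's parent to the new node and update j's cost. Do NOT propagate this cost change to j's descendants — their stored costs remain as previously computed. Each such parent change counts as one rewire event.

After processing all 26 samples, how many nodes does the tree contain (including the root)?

Node count: 12

1. q=(18,8) nearest=0 d=16 new=(4,3) → blocked by [3,6]×[0,8], reject
2. q=(7,27) nearest=0 d=26 new=(4,3) → blocked by [3,6]×[0,8], reject
3. q=(1,25) nearest=0 d=24 new=(1,3) → add node 1 parent=0 cost=2
4. q=(3,43) nearest=1 d=40 new=(3,5) → blocked by [3,6]×[0,8], reject
5. q=(3,25) nearest=1 d=22 new=(3,5) → blocked by [3,6]×[0,8], reject
6. q=(8,35) nearest=1 d=32 new=(3,5) → blocked by [3,6]×[0,8], reject
7. q=(1,19) nearest=1 d=16 new=(1,5) → add node 2 parent=1 cost=4
8. q=(22,5) nearest=0 d=20 new=(4,3) → blocked by [3,6]×[0,8], reject
9. q=(14,25) nearest=2 d=20 new=(3,7) → blocked by [3,6]×[0,8], reject
10. q=(16,19) nearest=2 d=15 new=(3,7) → blocked by [3,6]×[0,8], reject
11. q=(7,42) nearest=2 d=37 new=(3,7) → blocked by [3,6]×[0,8], reject
12. q=(25,8) nearest=0 d=23 new=(4,3) → blocked by [3,6]×[0,8], reject
13. q=(14,6) nearest=0 d=12 new=(4,3) → blocked by [3,6]×[0,8], reject
14. q=(16,26) nearest=2 d=21 new=(3,7) → blocked by [3,6]×[0,8], reject
15. q=(18,26) nearest=2 d=21 new=(3,7) → blocked by [3,6]×[0,8], reject
16. q=(2,14) nearest=2 d=9 new=(2,7) → add node 3 parent=2 cost=6
17. q=(10,46) nearest=3 d=39 new=(4,9) → blocked by [3,6]×[0,8], reject
18. q=(0,5) nearest=2 d=1 new=(0,5) → add node 4 parent=2 cost=5
19. q=(2,46) nearest=3 d=39 new=(2,9) → add node 5 parent=3 cost=8
20. q=(21,6) nearest=0 d=19 new=(4,3) → blocked by [3,6]×[0,8], reject
21. q=(0,31) nearest=5 d=22 new=(0,11) → add node 6 parent=5 cost=10
22. q=(2,29) nearest=6 d=18 new=(2,13) → add node 7 parent=6 cost=12
23. q=(5,34) nearest=7 d=21 new=(4,15) → add node 8 parent=7 cost=14
24. q=(8,42) nearest=8 d=27 new=(6,17) → add node 9 parent=8 cost=16
25. q=(17,19) nearest=9 d=11 new=(8,19) → add node 10 parent=9 cost=18
26. q=(11,23) nearest=10 d=4 new=(10,21) → add node 11 parent=10 cost=20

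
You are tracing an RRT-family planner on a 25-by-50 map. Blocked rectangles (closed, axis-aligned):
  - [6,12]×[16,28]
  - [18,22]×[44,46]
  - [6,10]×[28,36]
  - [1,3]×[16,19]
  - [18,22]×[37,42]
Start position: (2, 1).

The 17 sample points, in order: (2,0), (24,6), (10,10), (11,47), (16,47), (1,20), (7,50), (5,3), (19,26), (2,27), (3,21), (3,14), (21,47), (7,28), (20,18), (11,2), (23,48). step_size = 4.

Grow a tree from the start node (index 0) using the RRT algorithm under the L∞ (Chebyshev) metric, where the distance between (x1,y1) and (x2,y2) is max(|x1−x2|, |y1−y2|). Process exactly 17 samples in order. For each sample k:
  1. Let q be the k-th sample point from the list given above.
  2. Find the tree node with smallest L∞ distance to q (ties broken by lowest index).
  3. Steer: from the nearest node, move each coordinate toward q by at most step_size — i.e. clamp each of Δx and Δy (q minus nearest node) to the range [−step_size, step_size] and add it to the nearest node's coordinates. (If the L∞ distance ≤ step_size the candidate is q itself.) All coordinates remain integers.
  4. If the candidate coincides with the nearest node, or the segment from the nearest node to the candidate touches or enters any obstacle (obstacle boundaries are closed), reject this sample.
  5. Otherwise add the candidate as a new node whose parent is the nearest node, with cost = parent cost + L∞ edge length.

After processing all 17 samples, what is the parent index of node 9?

Parent of node 9: 7

1. q=(2,0) nearest=0 d=1 new=(2,0) → add node 1 parent=0 cost=1
2. q=(24,6) nearest=0 d=22 new=(6,5) → add node 2 parent=0 cost=4
3. q=(10,10) nearest=2 d=5 new=(10,9) → add node 3 parent=2 cost=8
4. q=(11,47) nearest=3 d=38 new=(11,13) → add node 4 parent=3 cost=12
5. q=(16,47) nearest=4 d=34 new=(15,17) → add node 5 parent=4 cost=16
6. q=(1,20) nearest=4 d=10 new=(7,17) → blocked by [6,12]×[16,28], reject
7. q=(7,50) nearest=5 d=33 new=(11,21) → blocked by [6,12]×[16,28], reject
8. q=(5,3) nearest=2 d=2 new=(5,3) → add node 6 parent=2 cost=6
9. q=(19,26) nearest=5 d=9 new=(19,21) → add node 7 parent=5 cost=20
10. q=(2,27) nearest=5 d=13 new=(11,21) → blocked by [6,12]×[16,28], reject
11. q=(3,21) nearest=4 d=8 new=(7,17) → blocked by [6,12]×[16,28], reject
12. q=(3,14) nearest=3 d=7 new=(6,13) → add node 8 parent=3 cost=12
13. q=(21,47) nearest=7 d=26 new=(21,25) → add node 9 parent=7 cost=24
14. q=(7,28) nearest=5 d=11 new=(11,21) → blocked by [6,12]×[16,28], reject
15. q=(20,18) nearest=7 d=3 new=(20,18) → add node 10 parent=7 cost=23
16. q=(11,2) nearest=2 d=5 new=(10,2) → add node 11 parent=2 cost=8
17. q=(23,48) nearest=9 d=23 new=(23,29) → add node 12 parent=9 cost=28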